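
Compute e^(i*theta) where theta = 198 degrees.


cos(198°) = -0.9511
sin(198°) = -0.3090

e^(i*198°) = -0.9511 - 0.3090i


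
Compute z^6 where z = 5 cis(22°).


r^6 = 5^6 = 15625
n*theta = 6*22° = 132° = 132° (mod 360)
a = 15625*cos(132°) = -10455.1657
b = 15625*sin(132°) = 11611.6379

15625 cis(132°) = -10455.1657 + 11611.6379i


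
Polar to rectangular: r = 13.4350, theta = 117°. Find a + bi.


a = 13.4350*cos(117°) = 13.4350*(-0.45399) = -6.0994
b = 13.4350*sin(117°) = 13.4350*0.89101 = 11.9707

-6.0994 + 11.9707i


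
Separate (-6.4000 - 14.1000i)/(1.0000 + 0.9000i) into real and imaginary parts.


Multiply by conjugate: (-6.4000 - 14.1000i)(1.0000 - 0.9000i) / (1^2 + 0.9^2)
Numerator real = -6.4*1 - (14.1)*0.9 = -19.09
Numerator imag = -14.1*1 - (-6.4)*0.9 = -8.34
Denominator = 1.81
Re(z) = -19.09/1.81 = -10.5470
Im(z) = -8.34/1.81 = -4.6077

Re(z) = -10.5470, Im(z) = -4.6077


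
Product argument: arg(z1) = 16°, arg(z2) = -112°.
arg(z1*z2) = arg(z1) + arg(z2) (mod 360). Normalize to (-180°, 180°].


arg(z1*z2) = 16° - 112° = -96°
Normalized to (-180°, 180°]: -96°

-96°


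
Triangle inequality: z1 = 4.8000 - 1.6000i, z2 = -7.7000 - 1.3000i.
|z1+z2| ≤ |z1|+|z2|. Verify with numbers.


|z1| = sqrt(4.8^2 + (-1.6)^2) = sqrt(25.6) = 5.0596
|z2| = sqrt((-7.7)^2 + (-1.3)^2) = sqrt(60.98) = 7.8090
z1+z2 = -2.9000 - 2.9000i
|z1+z2| = sqrt(16.82) = 4.1012
|z1|+|z2| = 5.0596 + 7.8090 = 12.8686

|z1+z2| = 4.1012 ≤ |z1|+|z2| = 12.8686 (verified)


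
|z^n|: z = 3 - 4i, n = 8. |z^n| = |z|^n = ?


|z| = sqrt(9+16) = sqrt(25) = 5
|z^8| = |z|^8 = 5^8 = 390625

|z^8| = 390625


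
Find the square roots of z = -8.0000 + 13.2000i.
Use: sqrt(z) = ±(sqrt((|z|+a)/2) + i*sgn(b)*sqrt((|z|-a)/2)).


|z| = sqrt(64+174.24) = 15.4350
sqrt((|z|+a)/2) = sqrt((15.4350+(-8))/2) = sqrt(3.7175) = 1.9281
sqrt((|z|-a)/2) = sqrt((15.4350-(-8))/2) = sqrt(11.7175) = 3.4231

±(1.9281 + 3.4231i) i.e. 1.9281 + 3.4231i and -1.9281 - 3.4231i


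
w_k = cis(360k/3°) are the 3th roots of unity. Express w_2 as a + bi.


Angle = 360*2/3 = 240°
a = cos(240°) = -0.5000
b = sin(240°) = -0.8660

-0.5000 - 0.8660i


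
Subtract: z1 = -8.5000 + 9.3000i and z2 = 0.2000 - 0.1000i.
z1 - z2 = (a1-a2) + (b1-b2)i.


Real: -8.5 - 0.2 = -8.7
Imag: 9.3 + 0.1 = 9.4

-8.7000 + 9.4000i


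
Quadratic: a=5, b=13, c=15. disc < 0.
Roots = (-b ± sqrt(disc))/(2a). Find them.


disc = 13^2 - 4*5*15 = 169 - 300 = -131
sqrt(|disc|) = sqrt(131) = 11.4455
Real part = -13/(2*5) = -1.3000
Imag part = 11.4455/(2*5) = 1.1446

-1.3000 ± 1.1446i


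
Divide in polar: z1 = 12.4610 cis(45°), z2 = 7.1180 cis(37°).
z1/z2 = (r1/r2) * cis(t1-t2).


r = 12.4610 / 7.1180 = 1.7506
theta = 45° - 37° = 8° = 8° (mod 360)

1.7506 cis(8°)


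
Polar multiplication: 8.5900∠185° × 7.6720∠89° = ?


r = 8.5900 * 7.6720 = 65.9025
theta = 185° + 89° = 274° = 274° (mod 360)

65.9025 cis(274°)


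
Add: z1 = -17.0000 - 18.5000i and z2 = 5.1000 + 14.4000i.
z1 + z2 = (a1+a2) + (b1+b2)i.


Real: -17 + 5.1 = -11.9
Imag: -18.5 + 14.4 = -4.1

-11.9000 - 4.1000i


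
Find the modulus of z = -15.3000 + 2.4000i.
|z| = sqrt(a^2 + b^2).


|z| = sqrt((-15.3)^2 + 2.4^2) = sqrt(234.09 + 5.76) = sqrt(239.85) = 15.4871

|z| = 15.4871


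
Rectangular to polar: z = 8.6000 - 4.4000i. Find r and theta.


r = sqrt(73.96+19.36) = sqrt(93.32) = 9.6602
theta = atan2(-4.4, 8.6) = -27.0956 degrees

r = 9.6602, theta = -27.0956 degrees


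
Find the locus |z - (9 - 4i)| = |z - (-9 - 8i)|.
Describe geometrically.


Equal distances means the locus is the perpendicular bisector of z1 and z2.
Midpoint = ((9+(-9))/2, (-4+(-8))/2) = (0, -6.0000)

Perpendicular bisector through (0, -6.0000)


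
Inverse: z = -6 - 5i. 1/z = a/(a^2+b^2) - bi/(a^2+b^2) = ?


|z|^2 = 36+25 = 61
1/z = (-6 + 5i)/61

1/z = -0.0984 + 0.0820i


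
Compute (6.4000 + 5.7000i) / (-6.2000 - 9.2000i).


Conjugate of z2 = -6.2000 + 9.2000i
Numerator: (6.4000 + 5.7000i)(-6.2000 + 9.2000i) = -92.1200 + 23.5400i
Denominator: (-6.2)^2 + (-9.2)^2 = 123.08
Result = (-92.1200 + 23.5400i)/123.08

-0.7485 + 0.1913i


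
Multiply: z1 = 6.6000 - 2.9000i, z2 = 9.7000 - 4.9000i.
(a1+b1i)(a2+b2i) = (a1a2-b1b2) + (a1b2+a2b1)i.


Real = 6.6*9.7 - (-2.9)*(-4.9) = 64.02 - 14.21 = 49.81
Imag = 6.6*(-4.9) + 9.7*(-2.9) = -32.34 - (28.13) = -60.47

49.8100 - 60.4700i


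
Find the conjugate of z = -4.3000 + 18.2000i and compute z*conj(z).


z_bar = -4.3000 - 18.2000i
z*z_bar = (-4.3)^2 + 18.2^2 = 18.49 + 331.24 = 349.73

z_bar = -4.3000 - 18.2000i, z*z_bar = 349.73


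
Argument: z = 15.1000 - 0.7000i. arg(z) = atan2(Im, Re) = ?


Re = 15.1, Im = -0.7
arg = atan2(-0.7, 15.1) = -2.6542 degrees

arg(z) = -2.6542 degrees


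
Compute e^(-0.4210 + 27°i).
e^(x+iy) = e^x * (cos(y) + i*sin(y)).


e^-0.4210 = 0.65639
cos(27°) = 0.891
sin(27°) = 0.454
Real = 0.65639*0.891 = 0.5848
Imag = 0.65639*0.454 = 0.2980

0.5848 + 0.2980i


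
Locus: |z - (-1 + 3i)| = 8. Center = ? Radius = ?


|z - z0| = r is a circle with center z0 and radius r.
Center = (-1, 3), radius = 8

Circle with center (-1, 3) and radius 8


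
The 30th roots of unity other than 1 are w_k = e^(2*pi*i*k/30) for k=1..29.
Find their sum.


With w = e^(2*pi*i/30), all 30 of the 30th roots of unity w^0 = 1, w, ..., w^(29) sum to 0: 1 + w + ... + w^(29) = (1 - w^30)/(1 - w) = 0 since w^30 = 1, w ≠ 1.
Removing the root 1: w + w^2 + ... + w^(29) = 0 - 1 = -1

Sum = -1


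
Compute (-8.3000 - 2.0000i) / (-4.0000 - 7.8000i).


Conjugate of z2 = -4.0000 + 7.8000i
Numerator: (-8.3000 - 2.0000i)(-4.0000 + 7.8000i) = 48.8000 - 56.7400i
Denominator: (-4)^2 + (-7.8)^2 = 76.84
Result = (48.8000 - 56.7400i)/76.84

0.6351 - 0.7384i


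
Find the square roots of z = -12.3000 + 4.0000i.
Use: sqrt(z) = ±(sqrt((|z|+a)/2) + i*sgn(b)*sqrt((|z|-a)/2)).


|z| = sqrt(151.29+16) = 12.9341
sqrt((|z|+a)/2) = sqrt((12.9341+(-12.3))/2) = sqrt(0.3170) = 0.5631
sqrt((|z|-a)/2) = sqrt((12.9341-(-12.3))/2) = sqrt(12.6170) = 3.5520

±(0.5631 + 3.5520i) i.e. 0.5631 + 3.5520i and -0.5631 - 3.5520i


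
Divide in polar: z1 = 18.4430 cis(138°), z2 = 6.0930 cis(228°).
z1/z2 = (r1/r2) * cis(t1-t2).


r = 18.4430 / 6.0930 = 3.0269
theta = 138° - 228° = -90° = 270° (mod 360)

3.0269 cis(270°)


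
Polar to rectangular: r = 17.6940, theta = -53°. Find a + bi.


a = 17.6940*cos(-53°) = 17.6940*0.601815 = 10.6485
b = 17.6940*sin(-53°) = 17.6940*(-0.79864) = -14.1311

10.6485 - 14.1311i


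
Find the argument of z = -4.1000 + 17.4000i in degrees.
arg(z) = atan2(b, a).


Re = -4.1, Im = 17.4
arg = atan2(17.4, -4.1) = 103.2589 degrees

arg(z) = 103.2589 degrees


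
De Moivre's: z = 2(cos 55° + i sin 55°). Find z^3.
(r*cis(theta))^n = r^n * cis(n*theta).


r^3 = 2^3 = 8
n*theta = 3*55° = 165° = 165° (mod 360)
a = 8*cos(165°) = -7.7274
b = 8*sin(165°) = 2.0706

8 cis(165°) = -7.7274 + 2.0706i


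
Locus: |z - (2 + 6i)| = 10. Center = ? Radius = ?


|z - z0| = r is a circle with center z0 and radius r.
Center = (2, 6), radius = 10

Circle with center (2, 6) and radius 10


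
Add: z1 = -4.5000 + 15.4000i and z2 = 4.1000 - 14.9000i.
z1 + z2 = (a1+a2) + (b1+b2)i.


Real: -4.5 + 4.1 = -0.4
Imag: 15.4 - 14.9 = 0.5

-0.4000 + 0.5000i


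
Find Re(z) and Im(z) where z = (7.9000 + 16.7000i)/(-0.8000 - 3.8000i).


Multiply by conjugate: (7.9000 + 16.7000i)(-0.8000 + 3.8000i) / ((-0.8)^2 + (-3.8)^2)
Numerator real = 7.9*(-0.8) + 16.7*(-3.8) = -69.78
Numerator imag = 16.7*(-0.8) - 7.9*(-3.8) = 16.66
Denominator = 15.08
Re(z) = -69.78/15.08 = -4.6273
Im(z) = 16.66/15.08 = 1.1048

Re(z) = -4.6273, Im(z) = 1.1048


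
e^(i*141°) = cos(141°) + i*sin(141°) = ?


cos(141°) = -0.7771
sin(141°) = 0.6293

e^(i*141°) = -0.7771 + 0.6293i


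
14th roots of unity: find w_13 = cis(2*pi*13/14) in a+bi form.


Angle = 360*13/14 = 334.2857°
a = cos(334.2857°) = 0.9010
b = sin(334.2857°) = -0.4339

0.9010 - 0.4339i


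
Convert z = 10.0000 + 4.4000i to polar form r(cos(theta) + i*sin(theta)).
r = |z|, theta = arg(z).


r = sqrt(100+19.36) = sqrt(119.36) = 10.9252
theta = atan2(4.4, 10) = 23.7495 degrees

r = 10.9252, theta = 23.7495 degrees


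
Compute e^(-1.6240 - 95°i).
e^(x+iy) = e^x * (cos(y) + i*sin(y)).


e^-1.6240 = 0.1971
cos(-95°) = -0.0872
sin(-95°) = -0.9962
Real = 0.1971*(-0.0872) = -0.0172
Imag = 0.1971*(-0.9962) = -0.1964

-0.0172 - 0.1964i


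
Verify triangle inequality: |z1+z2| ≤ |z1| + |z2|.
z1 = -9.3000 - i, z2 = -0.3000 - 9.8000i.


|z1| = sqrt((-9.3)^2 + (-1)^2) = sqrt(87.49) = 9.3536
|z2| = sqrt((-0.3)^2 + (-9.8)^2) = sqrt(96.13) = 9.8046
z1+z2 = -9.6000 - 10.8000i
|z1+z2| = sqrt(208.8) = 14.4499
|z1|+|z2| = 9.3536 + 9.8046 = 19.1582

|z1+z2| = 14.4499 ≤ |z1|+|z2| = 19.1582 (verified)


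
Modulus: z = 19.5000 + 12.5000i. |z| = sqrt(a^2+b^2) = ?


|z| = sqrt(19.5^2 + 12.5^2) = sqrt(380.25 + 156.25) = sqrt(536.5) = 23.1625

|z| = 23.1625


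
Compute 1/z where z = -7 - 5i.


|z|^2 = 49+25 = 74
1/z = (-7 + 5i)/74

1/z = -0.0946 + 0.0676i


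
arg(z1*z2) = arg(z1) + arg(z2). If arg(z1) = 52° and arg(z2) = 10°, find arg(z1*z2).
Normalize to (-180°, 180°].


arg(z1*z2) = 52° + 10° = 62°
Normalized to (-180°, 180°]: 62°

62°


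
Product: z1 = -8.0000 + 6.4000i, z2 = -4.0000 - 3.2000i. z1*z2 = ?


Real = -8*(-4) - 6.4*(-3.2) = 32 - (-20.48) = 52.48
Imag = -8*(-3.2) - (4)*6.4 = 25.6 - (25.6) = 0

52.4800


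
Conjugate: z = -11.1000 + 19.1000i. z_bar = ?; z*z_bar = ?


z_bar = -11.1000 - 19.1000i
z*z_bar = (-11.1)^2 + 19.1^2 = 123.21 + 364.81 = 488.02

z_bar = -11.1000 - 19.1000i, z*z_bar = 488.02


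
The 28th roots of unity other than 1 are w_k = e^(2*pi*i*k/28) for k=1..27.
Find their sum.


With w = e^(2*pi*i/28), all 28 of the 28th roots of unity w^0 = 1, w, ..., w^(27) sum to 0: 1 + w + ... + w^(27) = (1 - w^28)/(1 - w) = 0 since w^28 = 1, w ≠ 1.
Removing the root 1: w + w^2 + ... + w^(27) = 0 - 1 = -1

Sum = -1


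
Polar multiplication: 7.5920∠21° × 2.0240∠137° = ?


r = 7.5920 * 2.0240 = 15.3662
theta = 21° + 137° = 158° = 158° (mod 360)

15.3662 cis(158°)


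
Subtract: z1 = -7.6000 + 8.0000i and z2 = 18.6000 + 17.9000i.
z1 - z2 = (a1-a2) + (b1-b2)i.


Real: -7.6 - 18.6 = -26.2
Imag: 8 - 17.9 = -9.9

-26.2000 - 9.9000i


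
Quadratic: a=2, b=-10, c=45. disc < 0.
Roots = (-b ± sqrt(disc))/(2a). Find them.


disc = (-10)^2 - 4*2*45 = 100 - 360 = -260
sqrt(|disc|) = sqrt(260) = 16.1245
Real part = 10/(2*2) = 2.5000
Imag part = 16.1245/(2*2) = 4.0311

2.5000 ± 4.0311i


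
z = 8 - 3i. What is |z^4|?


|z| = sqrt(64+9) = sqrt(73) = 8.5440
|z^4| = |z|^4 = (sqrt(73))^4 = 73^2 = 5329

|z^4| = 5329


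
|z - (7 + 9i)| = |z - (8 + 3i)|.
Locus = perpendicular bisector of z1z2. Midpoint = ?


Equal distances means the locus is the perpendicular bisector of z1 and z2.
Midpoint = ((7+8)/2, (9+3)/2) = (7.5000, 6.0000)

Perpendicular bisector through (7.5000, 6.0000)


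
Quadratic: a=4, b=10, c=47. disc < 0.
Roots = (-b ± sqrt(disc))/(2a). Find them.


disc = 10^2 - 4*4*47 = 100 - 752 = -652
sqrt(|disc|) = sqrt(652) = 25.5343
Real part = -10/(2*4) = -1.2500
Imag part = 25.5343/(2*4) = 3.1918

-1.2500 ± 3.1918i


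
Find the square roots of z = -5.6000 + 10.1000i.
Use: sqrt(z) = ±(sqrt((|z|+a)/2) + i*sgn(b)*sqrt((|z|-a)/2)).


|z| = sqrt(31.36+102.01) = 11.5486
sqrt((|z|+a)/2) = sqrt((11.5486+(-5.6))/2) = sqrt(2.9743) = 1.7246
sqrt((|z|-a)/2) = sqrt((11.5486-(-5.6))/2) = sqrt(8.5743) = 2.9282

±(1.7246 + 2.9282i) i.e. 1.7246 + 2.9282i and -1.7246 - 2.9282i


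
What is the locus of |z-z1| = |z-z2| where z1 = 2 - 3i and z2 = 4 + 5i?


Equal distances means the locus is the perpendicular bisector of z1 and z2.
Midpoint = ((2+4)/2, (-3+5)/2) = (3.0000, 1.0000)

Perpendicular bisector through (3.0000, 1.0000)


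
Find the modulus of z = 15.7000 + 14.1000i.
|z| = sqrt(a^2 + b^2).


|z| = sqrt(15.7^2 + 14.1^2) = sqrt(246.49 + 198.81) = sqrt(445.3) = 21.1021

|z| = 21.1021


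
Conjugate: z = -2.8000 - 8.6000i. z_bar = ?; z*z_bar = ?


z_bar = -2.8000 + 8.6000i
z*z_bar = (-2.8)^2 + (-8.6)^2 = 7.84 + 73.96 = 81.8

z_bar = -2.8000 + 8.6000i, z*z_bar = 81.8


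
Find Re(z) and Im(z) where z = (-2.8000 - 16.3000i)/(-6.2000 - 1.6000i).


Multiply by conjugate: (-2.8000 - 16.3000i)(-6.2000 + 1.6000i) / ((-6.2)^2 + (-1.6)^2)
Numerator real = -2.8*(-6.2) - (16.3)*(-1.6) = 43.44
Numerator imag = -16.3*(-6.2) - (-2.8)*(-1.6) = 96.58
Denominator = 41
Re(z) = 43.44/41 = 1.0595
Im(z) = 96.58/41 = 2.3556

Re(z) = 1.0595, Im(z) = 2.3556


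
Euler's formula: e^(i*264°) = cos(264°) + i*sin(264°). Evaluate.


cos(264°) = -0.1045
sin(264°) = -0.9945

e^(i*264°) = -0.1045 - 0.9945i


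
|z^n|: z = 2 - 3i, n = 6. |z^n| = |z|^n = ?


|z| = sqrt(4+9) = sqrt(13) = 3.6056
|z^6| = |z|^6 = (sqrt(13))^6 = 13^3 = 2197

|z^6| = 2197


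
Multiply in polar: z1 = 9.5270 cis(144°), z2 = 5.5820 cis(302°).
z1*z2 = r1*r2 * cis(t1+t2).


r = 9.5270 * 5.5820 = 53.1797
theta = 144° + 302° = 446° = 86° (mod 360)

53.1797 cis(86°)


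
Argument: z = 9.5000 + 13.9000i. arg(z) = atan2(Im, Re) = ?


Re = 9.5, Im = 13.9
arg = atan2(13.9, 9.5) = 55.6492 degrees

arg(z) = 55.6492 degrees


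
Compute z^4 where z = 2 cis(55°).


r^4 = 2^4 = 16
n*theta = 4*55° = 220° = 220° (mod 360)
a = 16*cos(220°) = -12.2567
b = 16*sin(220°) = -10.2846

16 cis(220°) = -12.2567 - 10.2846i


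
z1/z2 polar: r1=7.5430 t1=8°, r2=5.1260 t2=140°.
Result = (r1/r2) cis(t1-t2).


r = 7.5430 / 5.1260 = 1.4715
theta = 8° - 140° = -132° = 228° (mod 360)

1.4715 cis(228°)


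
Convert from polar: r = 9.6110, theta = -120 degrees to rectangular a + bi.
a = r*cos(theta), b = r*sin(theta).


a = 9.6110*cos(-120°) = 9.6110*(-0.5) = -4.8055
b = 9.6110*sin(-120°) = 9.6110*(-0.86603) = -8.3234

-4.8055 - 8.3234i


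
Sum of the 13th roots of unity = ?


The sum of all 13th roots of unity is 0.
Geometric series: (1 - w^13)/(1 - w) = (1-1)/(1-w) = 0 since w^13 = 1, w ≠ 1.
Alternatively: coefficient of z^12 in z^13 - 1 is 0.

0


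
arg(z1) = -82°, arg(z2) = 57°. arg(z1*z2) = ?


arg(z1*z2) = -82° + 57° = -25°
Normalized to (-180°, 180°]: -25°

-25°


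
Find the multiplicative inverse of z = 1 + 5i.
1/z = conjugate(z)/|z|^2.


|z|^2 = 1+25 = 26
1/z = (1 - 5i)/26

1/z = 0.0385 - 0.1923i


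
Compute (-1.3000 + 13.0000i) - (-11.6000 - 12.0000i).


Real: -1.3 + 11.6 = 10.3
Imag: 13 + 12 = 25

10.3000 + 25.0000i


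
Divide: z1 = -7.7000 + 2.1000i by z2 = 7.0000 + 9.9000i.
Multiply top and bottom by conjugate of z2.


Conjugate of z2 = 7.0000 - 9.9000i
Numerator: (-7.7000 + 2.1000i)(7.0000 - 9.9000i) = -33.1100 + 90.9300i
Denominator: 7^2 + 9.9^2 = 147.01
Result = (-33.1100 + 90.9300i)/147.01

-0.2252 + 0.6185i


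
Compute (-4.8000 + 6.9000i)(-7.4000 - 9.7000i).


Real = -4.8*(-7.4) - 6.9*(-9.7) = 35.52 - (-66.93) = 102.45
Imag = -4.8*(-9.7) - (7.4)*6.9 = 46.56 - (51.06) = -4.5

102.4500 - 4.5000i


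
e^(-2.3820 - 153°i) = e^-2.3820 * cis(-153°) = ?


e^-2.3820 = 0.0924
cos(-153°) = -0.891
sin(-153°) = -0.454
Real = 0.0924*(-0.891) = -0.0823
Imag = 0.0924*(-0.454) = -0.0419

-0.0823 - 0.0419i


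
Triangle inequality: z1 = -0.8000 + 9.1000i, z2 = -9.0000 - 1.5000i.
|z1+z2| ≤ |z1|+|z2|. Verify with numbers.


|z1| = sqrt((-0.8)^2 + 9.1^2) = sqrt(83.45) = 9.1351
|z2| = sqrt((-9)^2 + (-1.5)^2) = sqrt(83.25) = 9.1241
z1+z2 = -9.8000 + 7.6000i
|z1+z2| = sqrt(153.8) = 12.4016
|z1|+|z2| = 9.1351 + 9.1241 = 18.2592

|z1+z2| = 12.4016 ≤ |z1|+|z2| = 18.2592 (verified)


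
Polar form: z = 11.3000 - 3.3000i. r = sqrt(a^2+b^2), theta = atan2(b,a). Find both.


r = sqrt(127.69+10.89) = sqrt(138.58) = 11.7720
theta = atan2(-3.3, 11.3) = -16.2797 degrees

r = 11.7720, theta = -16.2797 degrees


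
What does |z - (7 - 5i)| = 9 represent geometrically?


|z - z0| = r is a circle with center z0 and radius r.
Center = (7, -5), radius = 9

Circle with center (7, -5) and radius 9


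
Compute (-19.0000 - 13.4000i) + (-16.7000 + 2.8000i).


Real: -19 - 16.7 = -35.7
Imag: -13.4 + 2.8 = -10.6

-35.7000 - 10.6000i


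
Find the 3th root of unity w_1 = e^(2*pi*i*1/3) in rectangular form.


Angle = 360*1/3 = 120°
a = cos(120°) = -0.5000
b = sin(120°) = 0.8660

-0.5000 + 0.8660i


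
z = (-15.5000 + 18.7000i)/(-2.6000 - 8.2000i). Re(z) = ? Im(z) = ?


Multiply by conjugate: (-15.5000 + 18.7000i)(-2.6000 + 8.2000i) / ((-2.6)^2 + (-8.2)^2)
Numerator real = -15.5*(-2.6) + 18.7*(-8.2) = -113.04
Numerator imag = 18.7*(-2.6) - (-15.5)*(-8.2) = -175.72
Denominator = 74
Re(z) = -113.04/74 = -1.5276
Im(z) = -175.72/74 = -2.3746

Re(z) = -1.5276, Im(z) = -2.3746


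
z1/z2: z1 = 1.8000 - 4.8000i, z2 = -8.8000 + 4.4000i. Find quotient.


Conjugate of z2 = -8.8000 - 4.4000i
Numerator: (1.8000 - 4.8000i)(-8.8000 - 4.4000i) = -36.9600 + 34.3200i
Denominator: (-8.8)^2 + 4.4^2 = 96.8
Result = (-36.9600 + 34.3200i)/96.8

-0.3818 + 0.3545i


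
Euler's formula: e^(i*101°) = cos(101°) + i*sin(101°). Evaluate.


cos(101°) = -0.1908
sin(101°) = 0.9816

e^(i*101°) = -0.1908 + 0.9816i


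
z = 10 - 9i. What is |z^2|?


|z| = sqrt(100+81) = sqrt(181) = 13.4536
|z^2| = |z|^2 = (sqrt(181))^2 = 181

|z^2| = 181


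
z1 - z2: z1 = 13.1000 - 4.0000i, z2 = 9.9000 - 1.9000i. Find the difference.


Real: 13.1 - 9.9 = 3.2
Imag: -4 + 1.9 = -2.1

3.2000 - 2.1000i


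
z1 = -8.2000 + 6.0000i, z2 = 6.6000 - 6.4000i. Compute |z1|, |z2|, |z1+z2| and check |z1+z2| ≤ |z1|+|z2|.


|z1| = sqrt((-8.2)^2 + 6^2) = sqrt(103.24) = 10.1607
|z2| = sqrt(6.6^2 + (-6.4)^2) = sqrt(84.52) = 9.1935
z1+z2 = -1.6000 - 0.4000i
|z1+z2| = sqrt(2.72) = 1.6492
|z1|+|z2| = 10.1607 + 9.1935 = 19.3542

|z1+z2| = 1.6492 ≤ |z1|+|z2| = 19.3542 (verified)


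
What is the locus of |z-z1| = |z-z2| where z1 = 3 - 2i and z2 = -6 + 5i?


Equal distances means the locus is the perpendicular bisector of z1 and z2.
Midpoint = ((3+(-6))/2, (-2+5)/2) = (-1.5000, 1.5000)

Perpendicular bisector through (-1.5000, 1.5000)


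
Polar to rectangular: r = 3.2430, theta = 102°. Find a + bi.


a = 3.2430*cos(102°) = 3.2430*(-0.20791) = -0.6743
b = 3.2430*sin(102°) = 3.2430*0.97815 = 3.1721

-0.6743 + 3.1721i


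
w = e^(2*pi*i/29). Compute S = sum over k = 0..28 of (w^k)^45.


The roots are w_k = w^k with w = e^(2*pi*i/29), and (w^k)^45 = (w^45)^k.
So S = 1 + u + u^2 + ... + u^(28) with u = w^45.
45 = 1*29 + 16, so 45 is not a multiple of 29: u = (w^29)^1 * w^16 = w^16 ≠ 1 (w is a primitive 29th root), while u^29 = (w^29)^45 = 1.
Geometric series: S = (1 - u^29)/(1 - u) = (1 - 1)/(1 - u) = 0

S = 0


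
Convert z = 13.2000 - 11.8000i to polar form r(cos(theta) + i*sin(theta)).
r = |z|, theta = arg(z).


r = sqrt(174.24+139.24) = sqrt(313.48) = 17.7054
theta = atan2(-11.8, 13.2) = -41.7948 degrees

r = 17.7054, theta = -41.7948 degrees


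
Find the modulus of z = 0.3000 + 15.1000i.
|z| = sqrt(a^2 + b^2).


|z| = sqrt(0.3^2 + 15.1^2) = sqrt(0.09 + 228.01) = sqrt(228.1) = 15.1030

|z| = 15.1030


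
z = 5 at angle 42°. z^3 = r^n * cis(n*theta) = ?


r^3 = 5^3 = 125
n*theta = 3*42° = 126° = 126° (mod 360)
a = 125*cos(126°) = -73.4732
b = 125*sin(126°) = 101.1271

125 cis(126°) = -73.4732 + 101.1271i


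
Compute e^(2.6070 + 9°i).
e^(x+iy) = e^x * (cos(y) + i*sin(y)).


e^2.6070 = 13.5583
cos(9°) = 0.98769
sin(9°) = 0.156434
Real = 13.5583*0.98769 = 13.3914
Imag = 13.5583*0.156434 = 2.1210

13.3914 + 2.1210i


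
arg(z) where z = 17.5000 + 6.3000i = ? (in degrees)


Re = 17.5, Im = 6.3
arg = atan2(6.3, 17.5) = 19.7989 degrees

arg(z) = 19.7989 degrees


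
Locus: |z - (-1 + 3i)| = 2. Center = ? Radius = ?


|z - z0| = r is a circle with center z0 and radius r.
Center = (-1, 3), radius = 2

Circle with center (-1, 3) and radius 2


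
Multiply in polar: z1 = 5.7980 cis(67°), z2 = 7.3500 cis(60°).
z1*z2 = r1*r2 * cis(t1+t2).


r = 5.7980 * 7.3500 = 42.6153
theta = 67° + 60° = 127° = 127° (mod 360)

42.6153 cis(127°)


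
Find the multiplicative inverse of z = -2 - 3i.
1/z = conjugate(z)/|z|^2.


|z|^2 = 4+9 = 13
1/z = (-2 + 3i)/13

1/z = -0.1538 + 0.2308i


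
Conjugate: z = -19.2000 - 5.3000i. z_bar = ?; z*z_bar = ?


z_bar = -19.2000 + 5.3000i
z*z_bar = (-19.2)^2 + (-5.3)^2 = 368.64 + 28.09 = 396.73

z_bar = -19.2000 + 5.3000i, z*z_bar = 396.73


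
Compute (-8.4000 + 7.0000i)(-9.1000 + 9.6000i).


Real = -8.4*(-9.1) - 7*9.6 = 76.44 - 67.2 = 9.24
Imag = -8.4*9.6 - (9.1)*7 = -80.64 - (63.7) = -144.34

9.2400 - 144.3400i


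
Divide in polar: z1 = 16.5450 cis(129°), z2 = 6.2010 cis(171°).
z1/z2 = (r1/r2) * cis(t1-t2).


r = 16.5450 / 6.2010 = 2.6681
theta = 129° - 171° = -42° = 318° (mod 360)

2.6681 cis(318°)


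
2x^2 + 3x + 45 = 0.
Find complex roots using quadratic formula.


disc = 3^2 - 4*2*45 = 9 - 360 = -351
sqrt(|disc|) = sqrt(351) = 18.7350
Real part = -3/(2*2) = -0.7500
Imag part = 18.7350/(2*2) = 4.6837

-0.7500 ± 4.6837i


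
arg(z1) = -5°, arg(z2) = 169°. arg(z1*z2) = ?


arg(z1*z2) = -5° + 169° = 164°
Normalized to (-180°, 180°]: 164°

164°


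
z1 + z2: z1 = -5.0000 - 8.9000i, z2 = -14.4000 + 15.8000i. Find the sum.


Real: -5 - 14.4 = -19.4
Imag: -8.9 + 15.8 = 6.9

-19.4000 + 6.9000i


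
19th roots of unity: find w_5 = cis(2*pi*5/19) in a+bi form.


Angle = 360*5/19 = 94.7368°
a = cos(94.7368°) = -0.0826
b = sin(94.7368°) = 0.9966

-0.0826 + 0.9966i


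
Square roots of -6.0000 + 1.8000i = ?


|z| = sqrt(36+3.24) = 6.2642
sqrt((|z|+a)/2) = sqrt((6.2642+(-6))/2) = sqrt(0.1321) = 0.3634
sqrt((|z|-a)/2) = sqrt((6.2642-(-6))/2) = sqrt(6.1321) = 2.4763

±(0.3634 + 2.4763i) i.e. 0.3634 + 2.4763i and -0.3634 - 2.4763i


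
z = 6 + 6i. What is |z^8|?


|z| = sqrt(36+36) = sqrt(72) = 8.4853
|z^8| = |z|^8 = (sqrt(72))^8 = 72^4 = 26873856

|z^8| = 26873856


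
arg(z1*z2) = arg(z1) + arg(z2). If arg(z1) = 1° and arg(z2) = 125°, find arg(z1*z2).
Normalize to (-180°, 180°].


arg(z1*z2) = 1° + 125° = 126°
Normalized to (-180°, 180°]: 126°

126°


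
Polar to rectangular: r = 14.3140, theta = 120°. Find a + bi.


a = 14.3140*cos(120°) = 14.3140*(-0.5) = -7.1570
b = 14.3140*sin(120°) = 14.3140*0.866025 = 12.3963

-7.1570 + 12.3963i


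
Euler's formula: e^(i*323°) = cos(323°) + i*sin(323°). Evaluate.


cos(323°) = 0.7986
sin(323°) = -0.6018

e^(i*323°) = 0.7986 - 0.6018i


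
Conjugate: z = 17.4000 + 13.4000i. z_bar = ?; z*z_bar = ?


z_bar = 17.4000 - 13.4000i
z*z_bar = 17.4^2 + 13.4^2 = 302.76 + 179.56 = 482.32

z_bar = 17.4000 - 13.4000i, z*z_bar = 482.32


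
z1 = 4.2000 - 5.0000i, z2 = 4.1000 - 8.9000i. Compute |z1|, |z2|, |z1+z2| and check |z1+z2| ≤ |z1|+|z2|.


|z1| = sqrt(4.2^2 + (-5)^2) = sqrt(42.64) = 6.5299
|z2| = sqrt(4.1^2 + (-8.9)^2) = sqrt(96.02) = 9.7990
z1+z2 = 8.3000 - 13.9000i
|z1+z2| = sqrt(262.1) = 16.1895
|z1|+|z2| = 6.5299 + 9.7990 = 16.3289

|z1+z2| = 16.1895 ≤ |z1|+|z2| = 16.3289 (verified)


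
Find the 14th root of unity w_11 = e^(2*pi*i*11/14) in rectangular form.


Angle = 360*11/14 = 282.8571°
a = cos(282.8571°) = 0.2225
b = sin(282.8571°) = -0.9749

0.2225 - 0.9749i


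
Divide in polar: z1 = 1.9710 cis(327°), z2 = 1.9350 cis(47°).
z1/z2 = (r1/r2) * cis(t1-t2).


r = 1.9710 / 1.9350 = 1.0186
theta = 327° - 47° = 280° = 280° (mod 360)

1.0186 cis(280°)


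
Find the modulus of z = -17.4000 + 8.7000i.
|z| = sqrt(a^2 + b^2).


|z| = sqrt((-17.4)^2 + 8.7^2) = sqrt(302.76 + 75.69) = sqrt(378.45) = 19.4538

|z| = 19.4538


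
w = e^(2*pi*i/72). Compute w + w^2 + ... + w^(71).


With w = e^(2*pi*i/72), all 72 of the 72th roots of unity w^0 = 1, w, ..., w^(71) sum to 0: 1 + w + ... + w^(71) = (1 - w^72)/(1 - w) = 0 since w^72 = 1, w ≠ 1.
Removing the root 1: w + w^2 + ... + w^(71) = 0 - 1 = -1

Sum = -1


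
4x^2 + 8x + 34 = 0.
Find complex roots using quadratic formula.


disc = 8^2 - 4*4*34 = 64 - 544 = -480
sqrt(|disc|) = sqrt(480) = 21.9089
Real part = -8/(2*4) = -1.0000
Imag part = 21.9089/(2*4) = 2.7386

-1.0000 ± 2.7386i


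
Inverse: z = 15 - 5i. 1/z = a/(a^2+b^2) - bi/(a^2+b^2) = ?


|z|^2 = 225+25 = 250
1/z = (15 + 5i)/250

1/z = 0.0600 + 0.0200i


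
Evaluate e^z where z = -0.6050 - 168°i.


e^-0.6050 = 0.5461
cos(-168°) = -0.9781
sin(-168°) = -0.2079
Real = 0.5461*(-0.9781) = -0.5341
Imag = 0.5461*(-0.2079) = -0.1135

-0.5341 - 0.1135i


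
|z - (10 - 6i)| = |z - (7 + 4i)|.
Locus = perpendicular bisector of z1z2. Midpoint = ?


Equal distances means the locus is the perpendicular bisector of z1 and z2.
Midpoint = ((10+7)/2, (-6+4)/2) = (8.5000, -1.0000)

Perpendicular bisector through (8.5000, -1.0000)


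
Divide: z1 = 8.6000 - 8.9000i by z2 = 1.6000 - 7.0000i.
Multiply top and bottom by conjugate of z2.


Conjugate of z2 = 1.6000 + 7.0000i
Numerator: (8.6000 - 8.9000i)(1.6000 + 7.0000i) = 76.0600 + 45.9600i
Denominator: 1.6^2 + (-7)^2 = 51.56
Result = (76.0600 + 45.9600i)/51.56

1.4752 + 0.8914i


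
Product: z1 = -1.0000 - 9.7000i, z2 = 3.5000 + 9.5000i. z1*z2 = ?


Real = -1*3.5 - (-9.7)*9.5 = -3.5 - (-92.15) = 88.65
Imag = -1*9.5 + 3.5*(-9.7) = -9.5 - (33.95) = -43.45

88.6500 - 43.4500i


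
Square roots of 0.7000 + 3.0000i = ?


|z| = sqrt(0.49+9) = 3.0806
sqrt((|z|+a)/2) = sqrt((3.0806+0.7)/2) = sqrt(1.8903) = 1.3749
sqrt((|z|-a)/2) = sqrt((3.0806-0.7)/2) = sqrt(1.1903) = 1.0910

±(1.3749 + 1.0910i) i.e. 1.3749 + 1.0910i and -1.3749 - 1.0910i


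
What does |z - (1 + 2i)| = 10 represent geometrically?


|z - z0| = r is a circle with center z0 and radius r.
Center = (1, 2), radius = 10

Circle with center (1, 2) and radius 10


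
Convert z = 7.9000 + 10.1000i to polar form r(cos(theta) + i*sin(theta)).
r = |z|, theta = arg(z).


r = sqrt(62.41+102.01) = sqrt(164.42) = 12.8226
theta = atan2(10.1, 7.9) = 51.9683 degrees

r = 12.8226, theta = 51.9683 degrees


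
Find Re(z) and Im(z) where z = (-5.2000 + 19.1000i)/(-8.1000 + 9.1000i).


Multiply by conjugate: (-5.2000 + 19.1000i)(-8.1000 - 9.1000i) / ((-8.1)^2 + 9.1^2)
Numerator real = -5.2*(-8.1) + 19.1*9.1 = 215.93
Numerator imag = 19.1*(-8.1) - (-5.2)*9.1 = -107.39
Denominator = 148.42
Re(z) = 215.93/148.42 = 1.4549
Im(z) = -107.39/148.42 = -0.7236

Re(z) = 1.4549, Im(z) = -0.7236


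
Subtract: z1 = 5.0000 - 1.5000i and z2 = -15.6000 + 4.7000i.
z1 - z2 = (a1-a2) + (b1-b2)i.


Real: 5 + 15.6 = 20.6
Imag: -1.5 - 4.7 = -6.2

20.6000 - 6.2000i


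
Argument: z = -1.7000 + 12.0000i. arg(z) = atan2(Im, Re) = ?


Re = -1.7, Im = 12
arg = atan2(12, -1.7) = 98.0632 degrees

arg(z) = 98.0632 degrees


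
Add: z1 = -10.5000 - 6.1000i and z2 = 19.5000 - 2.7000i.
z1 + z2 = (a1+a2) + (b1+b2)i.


Real: -10.5 + 19.5 = 9
Imag: -6.1 - 2.7 = -8.8

9.0000 - 8.8000i


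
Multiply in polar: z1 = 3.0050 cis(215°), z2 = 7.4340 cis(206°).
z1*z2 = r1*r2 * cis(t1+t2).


r = 3.0050 * 7.4340 = 22.3392
theta = 215° + 206° = 421° = 61° (mod 360)

22.3392 cis(61°)


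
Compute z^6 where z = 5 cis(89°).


r^6 = 5^6 = 15625
n*theta = 6*89° = 534° = 174° (mod 360)
a = 15625*cos(174°) = -15539.4046
b = 15625*sin(174°) = 1633.2572

15625 cis(174°) = -15539.4046 + 1633.2572i


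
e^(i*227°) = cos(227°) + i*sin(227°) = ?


cos(227°) = -0.6820
sin(227°) = -0.7314

e^(i*227°) = -0.6820 - 0.7314i


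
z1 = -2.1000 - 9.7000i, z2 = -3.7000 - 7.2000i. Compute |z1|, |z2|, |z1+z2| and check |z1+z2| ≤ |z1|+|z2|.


|z1| = sqrt((-2.1)^2 + (-9.7)^2) = sqrt(98.5) = 9.9247
|z2| = sqrt((-3.7)^2 + (-7.2)^2) = sqrt(65.53) = 8.0951
z1+z2 = -5.8000 - 16.9000i
|z1+z2| = sqrt(319.25) = 17.8676
|z1|+|z2| = 9.9247 + 8.0951 = 18.0198

|z1+z2| = 17.8676 ≤ |z1|+|z2| = 18.0198 (verified)


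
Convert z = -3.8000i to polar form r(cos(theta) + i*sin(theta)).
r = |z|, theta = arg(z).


r = sqrt(0+14.44) = sqrt(14.44) = 3.8000
theta = atan2(-3.8, 0) = -90.0000 degrees

r = 3.8000, theta = -90.0000 degrees


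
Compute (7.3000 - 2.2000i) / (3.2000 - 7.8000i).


Conjugate of z2 = 3.2000 + 7.8000i
Numerator: (7.3000 - 2.2000i)(3.2000 + 7.8000i) = 40.5200 + 49.9000i
Denominator: 3.2^2 + (-7.8)^2 = 71.08
Result = (40.5200 + 49.9000i)/71.08

0.5701 + 0.7020i


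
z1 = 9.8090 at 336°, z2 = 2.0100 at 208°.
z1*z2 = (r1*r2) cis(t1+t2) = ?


r = 9.8090 * 2.0100 = 19.7161
theta = 336° + 208° = 544° = 184° (mod 360)

19.7161 cis(184°)


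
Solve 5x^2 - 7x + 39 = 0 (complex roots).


disc = (-7)^2 - 4*5*39 = 49 - 780 = -731
sqrt(|disc|) = sqrt(731) = 27.0370
Real part = 7/(2*5) = 0.7000
Imag part = 27.0370/(2*5) = 2.7037

0.7000 ± 2.7037i


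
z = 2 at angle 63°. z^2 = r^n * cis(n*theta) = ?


r^2 = 2^2 = 4
n*theta = 2*63° = 126° = 126° (mod 360)
a = 4*cos(126°) = -2.3511
b = 4*sin(126°) = 3.2361

4 cis(126°) = -2.3511 + 3.2361i


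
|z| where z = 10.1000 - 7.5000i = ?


|z| = sqrt(10.1^2 + (-7.5)^2) = sqrt(102.01 + 56.25) = sqrt(158.26) = 12.5801

|z| = 12.5801


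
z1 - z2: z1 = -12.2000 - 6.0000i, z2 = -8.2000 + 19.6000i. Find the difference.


Real: -12.2 + 8.2 = -4
Imag: -6 - 19.6 = -25.6

-4.0000 - 25.6000i


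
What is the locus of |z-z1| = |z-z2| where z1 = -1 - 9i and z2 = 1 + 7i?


Equal distances means the locus is the perpendicular bisector of z1 and z2.
Midpoint = ((-1+1)/2, (-9+7)/2) = (0, -1.0000)

Perpendicular bisector through (0, -1.0000)


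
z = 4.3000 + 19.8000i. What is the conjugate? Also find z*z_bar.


z_bar = 4.3000 - 19.8000i
z*z_bar = 4.3^2 + 19.8^2 = 18.49 + 392.04 = 410.53

z_bar = 4.3000 - 19.8000i, z*z_bar = 410.53


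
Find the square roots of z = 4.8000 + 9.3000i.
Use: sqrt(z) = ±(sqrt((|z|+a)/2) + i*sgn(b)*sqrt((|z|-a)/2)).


|z| = sqrt(23.04+86.49) = 10.4657
sqrt((|z|+a)/2) = sqrt((10.4657+4.8)/2) = sqrt(7.6328) = 2.7628
sqrt((|z|-a)/2) = sqrt((10.4657-4.8)/2) = sqrt(2.8328) = 1.6831

±(2.7628 + 1.6831i) i.e. 2.7628 + 1.6831i and -2.7628 - 1.6831i


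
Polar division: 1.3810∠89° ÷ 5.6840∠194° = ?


r = 1.3810 / 5.6840 = 0.2430
theta = 89° - 194° = -105° = 255° (mod 360)

0.2430 cis(255°)


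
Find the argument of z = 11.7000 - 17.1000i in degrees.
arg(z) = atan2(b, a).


Re = 11.7, Im = -17.1
arg = atan2(-17.1, 11.7) = -55.6197 degrees

arg(z) = -55.6197 degrees


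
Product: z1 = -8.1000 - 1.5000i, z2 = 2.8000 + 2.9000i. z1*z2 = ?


Real = -8.1*2.8 - (-1.5)*2.9 = -22.68 - (-4.35) = -18.33
Imag = -8.1*2.9 + 2.8*(-1.5) = -23.49 - (4.2) = -27.69

-18.3300 - 27.6900i


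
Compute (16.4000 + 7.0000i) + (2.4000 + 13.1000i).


Real: 16.4 + 2.4 = 18.8
Imag: 7 + 13.1 = 20.1

18.8000 + 20.1000i


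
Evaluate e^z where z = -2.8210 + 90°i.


e^-2.8210 = 0.0595
cos(90°) = 0
sin(90°) = 1
Real = 0.0595*0 = 0
Imag = 0.0595*1 = 0.0595

0 + 0.0595i


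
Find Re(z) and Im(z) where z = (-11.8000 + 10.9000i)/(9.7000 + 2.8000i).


Multiply by conjugate: (-11.8000 + 10.9000i)(9.7000 - 2.8000i) / (9.7^2 + 2.8^2)
Numerator real = -11.8*9.7 + 10.9*2.8 = -83.94
Numerator imag = 10.9*9.7 - (-11.8)*2.8 = 138.77
Denominator = 101.93
Re(z) = -83.94/101.93 = -0.8235
Im(z) = 138.77/101.93 = 1.3614

Re(z) = -0.8235, Im(z) = 1.3614


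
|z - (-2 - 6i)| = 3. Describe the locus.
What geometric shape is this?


|z - z0| = r is a circle with center z0 and radius r.
Center = (-2, -6), radius = 3

Circle with center (-2, -6) and radius 3


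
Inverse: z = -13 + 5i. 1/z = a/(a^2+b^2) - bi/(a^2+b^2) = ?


|z|^2 = 169+25 = 194
1/z = (-13 - 5i)/194

1/z = -0.0670 - 0.0258i


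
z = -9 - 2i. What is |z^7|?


|z| = sqrt(81+4) = sqrt(85) = 9.2195
|z^7| = |z|^7 = (sqrt(85))^7 = 85^3 * sqrt(85) = 614125*sqrt(85)

|z^7| = 614125*sqrt(85) ≈ 5661952.7398


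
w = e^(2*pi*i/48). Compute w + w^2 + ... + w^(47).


With w = e^(2*pi*i/48), all 48 of the 48th roots of unity w^0 = 1, w, ..., w^(47) sum to 0: 1 + w + ... + w^(47) = (1 - w^48)/(1 - w) = 0 since w^48 = 1, w ≠ 1.
Removing the root 1: w + w^2 + ... + w^(47) = 0 - 1 = -1

Sum = -1


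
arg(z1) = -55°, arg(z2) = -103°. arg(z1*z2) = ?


arg(z1*z2) = -55° - 103° = -158°
Normalized to (-180°, 180°]: -158°

-158°


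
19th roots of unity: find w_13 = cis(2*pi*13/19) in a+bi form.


Angle = 360*13/19 = 246.3158°
a = cos(246.3158°) = -0.4017
b = sin(246.3158°) = -0.9158

-0.4017 - 0.9158i


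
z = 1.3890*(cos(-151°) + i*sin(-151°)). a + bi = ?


a = 1.3890*cos(-151°) = 1.3890*(-0.8746) = -1.2148
b = 1.3890*sin(-151°) = 1.3890*(-0.4848) = -0.6734

-1.2148 - 0.6734i


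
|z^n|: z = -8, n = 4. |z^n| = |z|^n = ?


|z| = sqrt(64+0) = sqrt(64) = 8
|z^4| = |z|^4 = 8^4 = 4096

|z^4| = 4096


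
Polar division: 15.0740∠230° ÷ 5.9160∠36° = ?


r = 15.0740 / 5.9160 = 2.5480
theta = 230° - 36° = 194° = 194° (mod 360)

2.5480 cis(194°)


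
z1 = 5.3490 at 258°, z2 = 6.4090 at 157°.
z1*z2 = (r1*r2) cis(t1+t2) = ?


r = 5.3490 * 6.4090 = 34.2817
theta = 258° + 157° = 415° = 55° (mod 360)

34.2817 cis(55°)


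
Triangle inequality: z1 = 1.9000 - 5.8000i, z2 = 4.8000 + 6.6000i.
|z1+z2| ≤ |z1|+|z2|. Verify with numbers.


|z1| = sqrt(1.9^2 + (-5.8)^2) = sqrt(37.25) = 6.1033
|z2| = sqrt(4.8^2 + 6.6^2) = sqrt(66.6) = 8.1609
z1+z2 = 6.7000 + 0.8000i
|z1+z2| = sqrt(45.53) = 6.7476
|z1|+|z2| = 6.1033 + 8.1609 = 14.2642

|z1+z2| = 6.7476 ≤ |z1|+|z2| = 14.2642 (verified)


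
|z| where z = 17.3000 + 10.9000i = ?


|z| = sqrt(17.3^2 + 10.9^2) = sqrt(299.29 + 118.81) = sqrt(418.1) = 20.4475

|z| = 20.4475


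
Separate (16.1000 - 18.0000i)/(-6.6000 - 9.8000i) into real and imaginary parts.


Multiply by conjugate: (16.1000 - 18.0000i)(-6.6000 + 9.8000i) / ((-6.6)^2 + (-9.8)^2)
Numerator real = 16.1*(-6.6) - (18)*(-9.8) = 70.14
Numerator imag = -18*(-6.6) - 16.1*(-9.8) = 276.58
Denominator = 139.6
Re(z) = 70.14/139.6 = 0.5024
Im(z) = 276.58/139.6 = 1.9812

Re(z) = 0.5024, Im(z) = 1.9812


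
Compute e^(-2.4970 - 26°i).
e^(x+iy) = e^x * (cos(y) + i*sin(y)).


e^-2.4970 = 0.0823
cos(-26°) = 0.8988
sin(-26°) = -0.4384
Real = 0.0823*0.8988 = 0.0740
Imag = 0.0823*(-0.4384) = -0.0361

0.0740 - 0.0361i


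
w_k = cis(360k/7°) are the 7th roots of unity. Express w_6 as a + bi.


Angle = 360*6/7 = 308.5714°
a = cos(308.5714°) = 0.6235
b = sin(308.5714°) = -0.7818

0.6235 - 0.7818i


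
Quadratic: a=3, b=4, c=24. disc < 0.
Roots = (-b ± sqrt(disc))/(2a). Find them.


disc = 4^2 - 4*3*24 = 16 - 288 = -272
sqrt(|disc|) = sqrt(272) = 16.4924
Real part = -4/(2*3) = -0.6667
Imag part = 16.4924/(2*3) = 2.7487

-0.6667 ± 2.7487i


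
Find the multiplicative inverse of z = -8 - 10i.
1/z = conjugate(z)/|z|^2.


|z|^2 = 64+100 = 164
1/z = (-8 + 10i)/164

1/z = -0.0488 + 0.0610i


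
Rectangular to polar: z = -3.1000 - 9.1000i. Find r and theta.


r = sqrt(9.61+82.81) = sqrt(92.42) = 9.6135
theta = atan2(-9.1, -3.1) = -108.8119 degrees

r = 9.6135, theta = -108.8119 degrees


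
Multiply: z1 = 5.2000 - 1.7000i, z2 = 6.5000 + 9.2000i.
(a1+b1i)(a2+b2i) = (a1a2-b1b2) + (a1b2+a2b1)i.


Real = 5.2*6.5 - (-1.7)*9.2 = 33.8 - (-15.64) = 49.44
Imag = 5.2*9.2 + 6.5*(-1.7) = 47.84 - (11.05) = 36.79

49.4400 + 36.7900i


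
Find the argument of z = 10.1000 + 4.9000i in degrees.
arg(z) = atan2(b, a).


Re = 10.1, Im = 4.9
arg = atan2(4.9, 10.1) = 25.8803 degrees

arg(z) = 25.8803 degrees


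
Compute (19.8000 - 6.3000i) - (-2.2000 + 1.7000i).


Real: 19.8 + 2.2 = 22
Imag: -6.3 - 1.7 = -8

22.0000 - 8.0000i


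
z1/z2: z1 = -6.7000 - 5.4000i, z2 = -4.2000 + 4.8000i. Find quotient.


Conjugate of z2 = -4.2000 - 4.8000i
Numerator: (-6.7000 - 5.4000i)(-4.2000 - 4.8000i) = 2.2200 + 54.8400i
Denominator: (-4.2)^2 + 4.8^2 = 40.68
Result = (2.2200 + 54.8400i)/40.68

0.0546 + 1.3481i


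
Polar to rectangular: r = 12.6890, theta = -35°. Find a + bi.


a = 12.6890*cos(-35°) = 12.6890*0.81915 = 10.3942
b = 12.6890*sin(-35°) = 12.6890*(-0.573576) = -7.2781

10.3942 - 7.2781i


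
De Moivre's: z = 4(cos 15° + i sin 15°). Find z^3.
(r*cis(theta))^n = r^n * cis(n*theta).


r^3 = 4^3 = 64
n*theta = 3*15° = 45° = 45° (mod 360)
a = 64*cos(45°) = 45.2548
b = 64*sin(45°) = 45.2548

64 cis(45°) = 45.2548 + 45.2548i


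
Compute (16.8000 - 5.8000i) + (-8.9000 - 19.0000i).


Real: 16.8 - 8.9 = 7.9
Imag: -5.8 - 19 = -24.8

7.9000 - 24.8000i


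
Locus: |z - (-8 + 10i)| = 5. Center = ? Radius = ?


|z - z0| = r is a circle with center z0 and radius r.
Center = (-8, 10), radius = 5

Circle with center (-8, 10) and radius 5


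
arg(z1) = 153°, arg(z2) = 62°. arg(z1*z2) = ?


arg(z1*z2) = 153° + 62° = 215°
Normalized to (-180°, 180°]: -145°

-145°


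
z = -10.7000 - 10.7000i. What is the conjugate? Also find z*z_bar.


z_bar = -10.7000 + 10.7000i
z*z_bar = (-10.7)^2 + (-10.7)^2 = 114.49 + 114.49 = 228.98

z_bar = -10.7000 + 10.7000i, z*z_bar = 228.98


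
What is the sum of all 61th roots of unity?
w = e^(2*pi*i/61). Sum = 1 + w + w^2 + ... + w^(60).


The sum of all 61th roots of unity is 0.
Geometric series: (1 - w^61)/(1 - w) = (1-1)/(1-w) = 0 since w^61 = 1, w ≠ 1.
Alternatively: coefficient of z^60 in z^61 - 1 is 0.

0


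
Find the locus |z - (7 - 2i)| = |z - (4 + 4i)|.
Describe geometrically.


Equal distances means the locus is the perpendicular bisector of z1 and z2.
Midpoint = ((7+4)/2, (-2+4)/2) = (5.5000, 1.0000)

Perpendicular bisector through (5.5000, 1.0000)


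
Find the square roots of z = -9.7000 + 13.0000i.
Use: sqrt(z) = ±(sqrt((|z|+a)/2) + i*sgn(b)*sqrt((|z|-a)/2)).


|z| = sqrt(94.09+169) = 16.2200
sqrt((|z|+a)/2) = sqrt((16.2200+(-9.7))/2) = sqrt(3.2600) = 1.8056
sqrt((|z|-a)/2) = sqrt((16.2200-(-9.7))/2) = sqrt(12.9600) = 3.6000

±(1.8056 + 3.6000i) i.e. 1.8056 + 3.6000i and -1.8056 - 3.6000i


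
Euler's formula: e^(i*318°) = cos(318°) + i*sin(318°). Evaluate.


cos(318°) = 0.7431
sin(318°) = -0.6691

e^(i*318°) = 0.7431 - 0.6691i


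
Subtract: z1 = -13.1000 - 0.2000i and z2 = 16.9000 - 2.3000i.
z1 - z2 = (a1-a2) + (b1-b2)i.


Real: -13.1 - 16.9 = -30
Imag: -0.2 + 2.3 = 2.1

-30.0000 + 2.1000i


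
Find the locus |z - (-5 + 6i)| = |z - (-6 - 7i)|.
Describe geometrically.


Equal distances means the locus is the perpendicular bisector of z1 and z2.
Midpoint = ((-5+(-6))/2, (6+(-7))/2) = (-5.5000, -0.5000)

Perpendicular bisector through (-5.5000, -0.5000)


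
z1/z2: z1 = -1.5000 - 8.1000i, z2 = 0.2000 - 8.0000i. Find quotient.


Conjugate of z2 = 0.2000 + 8.0000i
Numerator: (-1.5000 - 8.1000i)(0.2000 + 8.0000i) = 64.5000 - 13.6200i
Denominator: 0.2^2 + (-8)^2 = 64.04
Result = (64.5000 - 13.6200i)/64.04

1.0072 - 0.2127i


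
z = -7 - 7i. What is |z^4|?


|z| = sqrt(49+49) = sqrt(98) = 9.8995
|z^4| = |z|^4 = (sqrt(98))^4 = 98^2 = 9604

|z^4| = 9604


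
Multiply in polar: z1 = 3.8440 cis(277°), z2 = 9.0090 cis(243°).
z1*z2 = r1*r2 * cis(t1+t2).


r = 3.8440 * 9.0090 = 34.6306
theta = 277° + 243° = 520° = 160° (mod 360)

34.6306 cis(160°)


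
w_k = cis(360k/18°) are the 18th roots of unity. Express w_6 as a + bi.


Angle = 360*6/18 = 120°
a = cos(120°) = -0.5000
b = sin(120°) = 0.8660

-0.5000 + 0.8660i


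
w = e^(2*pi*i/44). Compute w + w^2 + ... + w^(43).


With w = e^(2*pi*i/44), all 44 of the 44th roots of unity w^0 = 1, w, ..., w^(43) sum to 0: 1 + w + ... + w^(43) = (1 - w^44)/(1 - w) = 0 since w^44 = 1, w ≠ 1.
Removing the root 1: w + w^2 + ... + w^(43) = 0 - 1 = -1

Sum = -1
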